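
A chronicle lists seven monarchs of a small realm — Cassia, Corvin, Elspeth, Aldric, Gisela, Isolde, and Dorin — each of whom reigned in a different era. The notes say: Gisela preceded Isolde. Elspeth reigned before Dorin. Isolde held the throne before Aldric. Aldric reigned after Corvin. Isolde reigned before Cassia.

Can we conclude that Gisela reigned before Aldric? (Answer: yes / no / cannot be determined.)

Chain the constraints: Gisela → Isolde → Aldric. Each link is directly stated, so Gisela comes before Aldric.

yes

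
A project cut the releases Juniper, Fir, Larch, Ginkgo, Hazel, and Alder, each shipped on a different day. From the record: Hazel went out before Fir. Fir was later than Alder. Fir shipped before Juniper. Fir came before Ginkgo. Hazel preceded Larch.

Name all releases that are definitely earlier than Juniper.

Alder, Fir, Hazel

Directly stated before Juniper: Fir.
Alder reaches Juniper via Alder → Fir → Juniper.
Hazel reaches Juniper via Hazel → Fir → Juniper.
No chain forces Ginkgo (or any of the others) ahead of Juniper.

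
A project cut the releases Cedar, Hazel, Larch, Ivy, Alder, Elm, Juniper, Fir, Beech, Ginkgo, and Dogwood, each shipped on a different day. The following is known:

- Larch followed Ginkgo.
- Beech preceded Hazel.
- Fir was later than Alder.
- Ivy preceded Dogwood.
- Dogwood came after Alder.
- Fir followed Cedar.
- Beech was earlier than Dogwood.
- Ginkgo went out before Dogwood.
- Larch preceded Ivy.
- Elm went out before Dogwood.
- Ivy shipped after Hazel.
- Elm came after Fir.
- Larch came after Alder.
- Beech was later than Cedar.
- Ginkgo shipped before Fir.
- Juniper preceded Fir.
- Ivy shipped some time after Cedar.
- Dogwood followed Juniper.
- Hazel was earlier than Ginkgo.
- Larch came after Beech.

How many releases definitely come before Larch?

5

Directly stated before Larch: Alder, Beech, and Ginkgo.
Cedar reaches Larch via Cedar → Beech → Larch.
Hazel reaches Larch via Hazel → Ginkgo → Larch.
No chain forces Juniper (or any of the others) ahead of Larch.
That's Alder, Beech, Cedar, Ginkgo, and Hazel — 5 in all.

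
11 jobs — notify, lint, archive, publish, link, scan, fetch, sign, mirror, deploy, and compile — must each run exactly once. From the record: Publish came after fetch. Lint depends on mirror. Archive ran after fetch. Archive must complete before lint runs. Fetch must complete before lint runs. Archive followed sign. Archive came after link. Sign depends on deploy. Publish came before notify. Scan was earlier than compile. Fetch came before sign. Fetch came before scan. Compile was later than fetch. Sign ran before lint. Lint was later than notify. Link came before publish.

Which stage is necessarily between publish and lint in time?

notify

Tracing the constraints gives publish → notify → lint, so notify sits after publish and before lint.
No other stage is forced both after publish and before lint.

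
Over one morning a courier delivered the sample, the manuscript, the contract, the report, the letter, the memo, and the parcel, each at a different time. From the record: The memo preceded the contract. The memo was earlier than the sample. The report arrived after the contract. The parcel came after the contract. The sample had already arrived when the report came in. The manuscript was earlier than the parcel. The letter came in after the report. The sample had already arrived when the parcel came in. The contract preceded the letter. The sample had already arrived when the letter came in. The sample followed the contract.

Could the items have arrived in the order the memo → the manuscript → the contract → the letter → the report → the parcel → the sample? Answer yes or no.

no

The constraints require the sample before the report, but in the proposed sequence the report appears ahead of the sample. That one violation is enough.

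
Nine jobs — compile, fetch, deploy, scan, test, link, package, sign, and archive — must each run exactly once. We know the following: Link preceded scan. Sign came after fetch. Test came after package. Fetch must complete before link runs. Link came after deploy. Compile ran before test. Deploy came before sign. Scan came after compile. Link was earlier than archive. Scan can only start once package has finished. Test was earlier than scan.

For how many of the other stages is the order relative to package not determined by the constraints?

Forced after package: scan and test.
That leaves archive, compile, deploy, fetch, link, and sign with no forced order relative to package — 6.

6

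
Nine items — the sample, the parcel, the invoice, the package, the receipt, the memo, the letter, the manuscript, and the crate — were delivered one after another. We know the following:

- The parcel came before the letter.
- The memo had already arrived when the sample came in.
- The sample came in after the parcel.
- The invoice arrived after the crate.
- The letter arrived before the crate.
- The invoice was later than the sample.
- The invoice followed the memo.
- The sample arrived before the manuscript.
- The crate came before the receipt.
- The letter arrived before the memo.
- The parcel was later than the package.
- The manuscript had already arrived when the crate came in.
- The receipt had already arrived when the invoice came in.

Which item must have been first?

The package has a chain of constraints placing it before every other item, so the package must be first.

the package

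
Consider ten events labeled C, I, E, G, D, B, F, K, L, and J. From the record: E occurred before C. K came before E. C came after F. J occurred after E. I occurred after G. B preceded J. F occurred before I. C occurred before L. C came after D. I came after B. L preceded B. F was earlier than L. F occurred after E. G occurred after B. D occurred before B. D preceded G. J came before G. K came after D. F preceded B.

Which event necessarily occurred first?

D

D has a chain of constraints placing it before every other event, so D must be first.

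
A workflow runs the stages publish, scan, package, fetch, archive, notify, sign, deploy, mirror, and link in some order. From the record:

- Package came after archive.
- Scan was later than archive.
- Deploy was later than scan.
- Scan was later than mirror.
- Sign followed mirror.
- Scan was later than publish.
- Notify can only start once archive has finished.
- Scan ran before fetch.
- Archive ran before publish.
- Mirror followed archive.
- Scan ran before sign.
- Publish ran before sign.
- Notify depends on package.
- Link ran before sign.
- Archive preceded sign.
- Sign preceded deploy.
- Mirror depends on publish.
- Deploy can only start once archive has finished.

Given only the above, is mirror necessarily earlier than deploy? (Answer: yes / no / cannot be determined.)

yes

Chain the constraints: mirror → scan → deploy. Each link is directly stated, so mirror comes before deploy.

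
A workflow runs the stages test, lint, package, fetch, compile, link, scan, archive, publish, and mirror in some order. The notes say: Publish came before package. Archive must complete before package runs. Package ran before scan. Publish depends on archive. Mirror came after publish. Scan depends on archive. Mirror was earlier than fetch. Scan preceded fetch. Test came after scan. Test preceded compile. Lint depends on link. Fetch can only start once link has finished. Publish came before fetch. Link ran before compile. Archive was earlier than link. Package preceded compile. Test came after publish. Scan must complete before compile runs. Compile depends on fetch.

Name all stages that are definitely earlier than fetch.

archive, link, mirror, package, publish, scan

Directly stated before fetch: link, mirror, publish, and scan.
Archive reaches fetch via archive → scan → fetch.
Package reaches fetch via package → scan → fetch.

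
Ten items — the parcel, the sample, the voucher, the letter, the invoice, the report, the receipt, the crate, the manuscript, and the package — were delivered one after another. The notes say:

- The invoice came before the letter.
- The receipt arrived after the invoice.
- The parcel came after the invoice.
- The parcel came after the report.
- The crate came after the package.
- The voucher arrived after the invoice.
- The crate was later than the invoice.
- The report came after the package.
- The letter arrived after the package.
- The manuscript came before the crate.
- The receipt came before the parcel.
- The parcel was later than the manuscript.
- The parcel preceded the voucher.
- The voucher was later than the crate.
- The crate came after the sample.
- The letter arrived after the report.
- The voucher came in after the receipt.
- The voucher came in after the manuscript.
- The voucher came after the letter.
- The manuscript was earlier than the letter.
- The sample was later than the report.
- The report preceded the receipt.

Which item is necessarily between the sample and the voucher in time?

the crate

Tracing the constraints gives the sample → the crate → the voucher, so the crate sits after the sample and before the voucher.
No other item is forced both after the sample and before the voucher.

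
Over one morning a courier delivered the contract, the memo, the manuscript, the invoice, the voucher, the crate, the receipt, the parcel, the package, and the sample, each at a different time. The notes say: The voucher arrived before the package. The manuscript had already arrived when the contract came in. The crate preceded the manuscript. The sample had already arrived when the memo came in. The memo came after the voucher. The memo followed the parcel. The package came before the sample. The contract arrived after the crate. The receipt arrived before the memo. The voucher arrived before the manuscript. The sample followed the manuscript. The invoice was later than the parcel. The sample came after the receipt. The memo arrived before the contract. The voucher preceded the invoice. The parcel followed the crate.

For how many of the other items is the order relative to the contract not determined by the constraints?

Forced before the contract: the crate, the manuscript, the memo, the package, the parcel, the receipt, the sample, and the voucher.
That leaves the invoice with no forced order relative to the contract — 1.

1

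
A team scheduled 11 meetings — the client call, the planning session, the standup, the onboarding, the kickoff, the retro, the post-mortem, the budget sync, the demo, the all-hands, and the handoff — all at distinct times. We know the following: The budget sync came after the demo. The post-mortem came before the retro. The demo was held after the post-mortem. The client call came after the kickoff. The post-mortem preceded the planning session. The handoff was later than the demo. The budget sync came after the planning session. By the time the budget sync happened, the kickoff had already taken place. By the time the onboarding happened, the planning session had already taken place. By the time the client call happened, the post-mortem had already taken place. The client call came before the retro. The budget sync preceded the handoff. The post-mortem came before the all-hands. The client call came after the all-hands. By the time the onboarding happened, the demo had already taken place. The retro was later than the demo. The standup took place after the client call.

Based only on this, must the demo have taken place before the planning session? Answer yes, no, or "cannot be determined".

cannot be determined

No chain of stated constraints runs from the demo to the planning session, and none runs from the planning session to the demo either.
So the relative order of the demo and the planning session is not fixed by the given facts.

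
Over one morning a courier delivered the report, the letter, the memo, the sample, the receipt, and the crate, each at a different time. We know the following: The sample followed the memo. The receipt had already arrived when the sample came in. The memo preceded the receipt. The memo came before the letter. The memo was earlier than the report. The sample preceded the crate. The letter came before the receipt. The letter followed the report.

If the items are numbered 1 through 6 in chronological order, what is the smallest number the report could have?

2

The memo must come before the report — 1 forced predecessor.
Nothing else is forced ahead of the report, so its earliest slot is position 1 + 1 = 2.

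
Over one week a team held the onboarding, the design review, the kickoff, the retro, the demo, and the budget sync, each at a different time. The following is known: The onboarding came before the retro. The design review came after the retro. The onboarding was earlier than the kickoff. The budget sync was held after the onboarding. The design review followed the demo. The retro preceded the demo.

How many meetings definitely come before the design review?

3

Directly stated before the design review: the demo and the retro.
The onboarding reaches the design review via the onboarding → the retro → the design review.
No chain forces the kickoff (or any of the others) ahead of the design review.
That's the demo, the onboarding, and the retro — 3 in all.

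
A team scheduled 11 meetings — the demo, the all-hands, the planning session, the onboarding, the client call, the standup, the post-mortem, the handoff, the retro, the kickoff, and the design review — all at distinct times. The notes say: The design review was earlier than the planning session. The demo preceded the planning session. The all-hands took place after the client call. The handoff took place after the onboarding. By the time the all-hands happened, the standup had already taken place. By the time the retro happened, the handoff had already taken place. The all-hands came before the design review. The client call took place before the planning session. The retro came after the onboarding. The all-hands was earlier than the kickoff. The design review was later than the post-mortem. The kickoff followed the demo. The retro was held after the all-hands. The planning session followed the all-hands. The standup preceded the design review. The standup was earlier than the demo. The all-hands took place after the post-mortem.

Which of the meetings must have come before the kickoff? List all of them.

the all-hands, the client call, the demo, the post-mortem, the standup

Directly stated before the kickoff: the all-hands and the demo.
The client call reaches the kickoff via the client call → the all-hands → the kickoff.
The post-mortem reaches the kickoff via the post-mortem → the all-hands → the kickoff.
The standup reaches the kickoff via the standup → the demo → the kickoff.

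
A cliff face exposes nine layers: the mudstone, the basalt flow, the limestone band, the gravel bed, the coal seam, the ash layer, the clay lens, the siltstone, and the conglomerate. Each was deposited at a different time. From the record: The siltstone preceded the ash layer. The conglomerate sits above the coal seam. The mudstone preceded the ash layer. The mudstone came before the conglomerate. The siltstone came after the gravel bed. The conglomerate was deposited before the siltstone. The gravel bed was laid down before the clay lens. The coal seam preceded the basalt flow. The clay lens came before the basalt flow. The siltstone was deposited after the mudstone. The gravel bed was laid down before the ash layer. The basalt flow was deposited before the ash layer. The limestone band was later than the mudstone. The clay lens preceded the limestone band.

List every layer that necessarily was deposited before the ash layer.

Directly stated before the ash layer: the basalt flow, the gravel bed, the mudstone, and the siltstone.
The clay lens reaches the ash layer via the clay lens → the basalt flow → the ash layer.
The coal seam reaches the ash layer via the coal seam → the basalt flow → the ash layer.
The conglomerate reaches the ash layer via the conglomerate → the siltstone → the ash layer.

the basalt flow, the clay lens, the coal seam, the conglomerate, the gravel bed, the mudstone, the siltstone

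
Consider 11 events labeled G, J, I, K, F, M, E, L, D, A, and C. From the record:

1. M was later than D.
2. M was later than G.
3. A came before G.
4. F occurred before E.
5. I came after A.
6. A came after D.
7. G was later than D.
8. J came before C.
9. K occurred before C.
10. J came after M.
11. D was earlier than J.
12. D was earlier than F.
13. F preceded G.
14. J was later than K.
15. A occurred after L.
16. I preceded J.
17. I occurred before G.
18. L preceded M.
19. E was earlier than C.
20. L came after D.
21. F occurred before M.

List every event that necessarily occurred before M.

A, D, F, G, I, L

Directly stated before M: D, F, G, and L.
A reaches M via A → G → M.
I reaches M via I → G → M.
No chain forces K (or any of the others) ahead of M.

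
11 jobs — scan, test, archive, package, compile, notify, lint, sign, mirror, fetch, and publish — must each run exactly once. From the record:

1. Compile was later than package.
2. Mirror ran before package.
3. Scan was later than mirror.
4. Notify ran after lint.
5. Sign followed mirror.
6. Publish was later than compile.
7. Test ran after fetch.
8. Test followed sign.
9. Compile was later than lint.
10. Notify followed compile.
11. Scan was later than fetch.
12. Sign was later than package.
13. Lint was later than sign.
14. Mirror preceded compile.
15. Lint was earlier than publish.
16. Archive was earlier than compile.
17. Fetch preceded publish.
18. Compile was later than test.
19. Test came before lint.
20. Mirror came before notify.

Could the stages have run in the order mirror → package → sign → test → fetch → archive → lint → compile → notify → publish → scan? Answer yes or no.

no

The constraints require fetch before test, but in the proposed sequence test appears ahead of fetch. That one violation is enough.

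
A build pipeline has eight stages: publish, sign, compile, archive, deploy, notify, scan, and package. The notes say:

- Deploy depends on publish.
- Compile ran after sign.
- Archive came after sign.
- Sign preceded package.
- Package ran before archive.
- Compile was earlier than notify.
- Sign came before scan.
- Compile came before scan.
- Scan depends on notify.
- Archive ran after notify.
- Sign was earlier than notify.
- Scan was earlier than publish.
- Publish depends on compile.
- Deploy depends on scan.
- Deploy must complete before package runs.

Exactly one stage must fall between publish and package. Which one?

Tracing the constraints gives publish → deploy → package, so deploy sits after publish and before package.
No other stage is forced both after publish and before package.

deploy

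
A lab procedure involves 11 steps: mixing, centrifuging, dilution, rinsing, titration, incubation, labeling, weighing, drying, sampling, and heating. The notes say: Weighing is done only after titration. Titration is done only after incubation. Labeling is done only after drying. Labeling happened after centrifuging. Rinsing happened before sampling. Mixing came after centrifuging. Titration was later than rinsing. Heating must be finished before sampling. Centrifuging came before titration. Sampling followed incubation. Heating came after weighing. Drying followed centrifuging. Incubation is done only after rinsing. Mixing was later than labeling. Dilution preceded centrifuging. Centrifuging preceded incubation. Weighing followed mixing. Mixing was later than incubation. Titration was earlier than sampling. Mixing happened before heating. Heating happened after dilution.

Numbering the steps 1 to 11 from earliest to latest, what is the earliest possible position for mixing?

Centrifuging, dilution, drying, incubation, labeling, and rinsing must all come before mixing — 6 forced predecessors.
Nothing else is forced ahead of mixing, so its earliest slot is position 6 + 1 = 7.

7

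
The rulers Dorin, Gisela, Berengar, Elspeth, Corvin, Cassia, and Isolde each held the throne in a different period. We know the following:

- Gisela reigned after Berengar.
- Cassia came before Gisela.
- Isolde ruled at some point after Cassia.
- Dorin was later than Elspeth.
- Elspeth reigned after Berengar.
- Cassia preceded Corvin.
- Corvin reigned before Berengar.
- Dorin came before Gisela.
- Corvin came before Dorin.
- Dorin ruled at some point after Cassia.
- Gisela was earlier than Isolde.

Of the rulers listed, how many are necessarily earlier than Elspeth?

Directly stated before Elspeth: Berengar.
Cassia reaches Elspeth via Cassia → Corvin → Berengar → Elspeth.
Corvin reaches Elspeth via Corvin → Berengar → Elspeth.
That's Berengar, Cassia, and Corvin — 3 in all.

3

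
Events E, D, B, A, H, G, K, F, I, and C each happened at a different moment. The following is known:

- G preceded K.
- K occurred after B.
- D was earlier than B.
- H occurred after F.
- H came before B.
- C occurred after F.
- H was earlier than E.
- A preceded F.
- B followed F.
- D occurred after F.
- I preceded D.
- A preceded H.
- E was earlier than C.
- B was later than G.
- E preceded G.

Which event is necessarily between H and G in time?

E

Tracing the constraints gives H → E → G, so E sits after H and before G.
No other event is forced both after H and before G.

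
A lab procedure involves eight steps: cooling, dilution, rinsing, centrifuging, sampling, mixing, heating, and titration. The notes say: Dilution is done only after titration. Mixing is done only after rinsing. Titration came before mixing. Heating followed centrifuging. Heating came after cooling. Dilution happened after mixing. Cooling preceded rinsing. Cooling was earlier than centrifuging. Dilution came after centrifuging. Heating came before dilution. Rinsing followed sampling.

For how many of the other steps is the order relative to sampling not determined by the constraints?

4

Forced after sampling: dilution, mixing, and rinsing.
That leaves centrifuging, cooling, heating, and titration with no forced order relative to sampling — 4.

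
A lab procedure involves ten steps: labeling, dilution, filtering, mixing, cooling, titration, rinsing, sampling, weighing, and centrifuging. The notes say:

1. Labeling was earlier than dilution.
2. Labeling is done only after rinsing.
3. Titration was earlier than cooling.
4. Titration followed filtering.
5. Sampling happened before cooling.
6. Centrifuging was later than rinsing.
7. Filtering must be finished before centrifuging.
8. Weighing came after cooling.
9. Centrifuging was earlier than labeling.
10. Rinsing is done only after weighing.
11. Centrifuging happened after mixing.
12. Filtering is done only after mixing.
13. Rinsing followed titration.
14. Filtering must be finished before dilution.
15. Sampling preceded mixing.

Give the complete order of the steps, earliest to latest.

sampling, mixing, filtering, titration, cooling, weighing, rinsing, centrifuging, labeling, dilution

The constraints fix every adjacent pair, so only one ordering works:
sampling → mixing → filtering → titration → cooling → weighing → rinsing → centrifuging → labeling → dilution.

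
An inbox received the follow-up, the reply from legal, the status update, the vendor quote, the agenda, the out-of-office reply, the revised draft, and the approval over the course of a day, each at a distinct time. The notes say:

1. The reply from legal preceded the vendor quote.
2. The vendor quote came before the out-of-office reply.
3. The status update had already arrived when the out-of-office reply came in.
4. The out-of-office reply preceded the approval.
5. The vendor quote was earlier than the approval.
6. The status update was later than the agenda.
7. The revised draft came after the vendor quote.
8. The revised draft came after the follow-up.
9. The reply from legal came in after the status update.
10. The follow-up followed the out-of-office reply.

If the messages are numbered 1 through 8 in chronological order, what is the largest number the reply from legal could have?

The reply from legal must come before the approval, the follow-up, the out-of-office reply, the revised draft, and the vendor quote — 5 messages forced after it.
Everything else can be placed before the reply from legal in some valid order, so the reply from legal can sit as late as position 8 − 5 = 3.

3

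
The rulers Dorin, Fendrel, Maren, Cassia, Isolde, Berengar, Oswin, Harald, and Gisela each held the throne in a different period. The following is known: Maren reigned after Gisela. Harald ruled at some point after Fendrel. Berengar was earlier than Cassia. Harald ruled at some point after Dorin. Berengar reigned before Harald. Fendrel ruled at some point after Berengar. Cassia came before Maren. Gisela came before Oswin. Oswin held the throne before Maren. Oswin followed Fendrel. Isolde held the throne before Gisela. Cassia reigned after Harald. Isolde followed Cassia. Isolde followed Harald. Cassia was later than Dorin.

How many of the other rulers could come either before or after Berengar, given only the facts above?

1

Forced after Berengar: Cassia, Fendrel, Gisela, Harald, Isolde, Maren, and Oswin.
That leaves Dorin with no forced order relative to Berengar — 1.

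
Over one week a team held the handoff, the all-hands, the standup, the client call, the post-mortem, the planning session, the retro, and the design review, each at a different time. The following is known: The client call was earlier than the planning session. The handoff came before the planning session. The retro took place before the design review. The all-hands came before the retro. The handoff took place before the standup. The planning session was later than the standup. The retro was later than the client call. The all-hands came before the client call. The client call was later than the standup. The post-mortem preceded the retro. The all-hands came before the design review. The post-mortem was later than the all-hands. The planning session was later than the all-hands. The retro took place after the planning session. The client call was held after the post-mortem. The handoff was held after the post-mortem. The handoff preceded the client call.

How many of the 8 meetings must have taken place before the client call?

4

Directly stated before the client call: the all-hands, the handoff, the post-mortem, and the standup.
No chain forces the retro (or any of the others) ahead of the client call.
That's the all-hands, the handoff, the post-mortem, and the standup — 4 in all.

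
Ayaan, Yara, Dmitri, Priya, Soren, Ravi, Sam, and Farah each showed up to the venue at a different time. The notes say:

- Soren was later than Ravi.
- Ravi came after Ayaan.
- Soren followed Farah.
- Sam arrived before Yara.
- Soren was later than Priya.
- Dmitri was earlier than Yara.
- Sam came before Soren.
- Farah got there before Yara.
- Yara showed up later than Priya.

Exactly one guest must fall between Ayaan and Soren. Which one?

Tracing the constraints gives Ayaan → Ravi → Soren, so Ravi sits after Ayaan and before Soren.
No other guest is forced both after Ayaan and before Soren.

Ravi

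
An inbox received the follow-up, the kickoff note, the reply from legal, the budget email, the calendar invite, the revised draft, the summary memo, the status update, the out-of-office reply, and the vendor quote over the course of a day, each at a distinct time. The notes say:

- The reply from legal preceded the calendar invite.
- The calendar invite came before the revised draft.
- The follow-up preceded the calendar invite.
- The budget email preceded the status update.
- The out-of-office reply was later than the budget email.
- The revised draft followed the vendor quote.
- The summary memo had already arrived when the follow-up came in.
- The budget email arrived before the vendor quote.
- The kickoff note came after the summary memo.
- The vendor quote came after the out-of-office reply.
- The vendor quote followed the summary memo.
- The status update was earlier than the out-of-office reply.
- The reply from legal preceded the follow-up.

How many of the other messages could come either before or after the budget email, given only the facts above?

5

Forced after the budget email: the out-of-office reply, the revised draft, the status update, and the vendor quote.
That leaves the calendar invite, the follow-up, the kickoff note, the reply from legal, and the summary memo with no forced order relative to the budget email — 5.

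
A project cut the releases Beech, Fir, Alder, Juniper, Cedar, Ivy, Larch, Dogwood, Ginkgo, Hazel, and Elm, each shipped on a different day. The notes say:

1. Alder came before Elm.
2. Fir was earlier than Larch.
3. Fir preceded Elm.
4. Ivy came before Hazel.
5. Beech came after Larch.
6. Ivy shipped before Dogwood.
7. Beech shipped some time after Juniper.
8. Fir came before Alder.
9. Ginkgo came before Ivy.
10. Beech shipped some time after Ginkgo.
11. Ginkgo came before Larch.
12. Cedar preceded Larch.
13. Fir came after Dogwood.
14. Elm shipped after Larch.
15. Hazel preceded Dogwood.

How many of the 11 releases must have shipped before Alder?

Directly stated before Alder: Fir.
Dogwood reaches Alder via Dogwood → Fir → Alder.
Ginkgo reaches Alder via Ginkgo → Ivy → Dogwood → Fir → Alder.
Hazel reaches Alder via Hazel → Dogwood → Fir → Alder.
Likewise Ivy reaches Alder by chaining the stated constraints.
That's Dogwood, Fir, Ginkgo, Hazel, and Ivy — 5 in all.

5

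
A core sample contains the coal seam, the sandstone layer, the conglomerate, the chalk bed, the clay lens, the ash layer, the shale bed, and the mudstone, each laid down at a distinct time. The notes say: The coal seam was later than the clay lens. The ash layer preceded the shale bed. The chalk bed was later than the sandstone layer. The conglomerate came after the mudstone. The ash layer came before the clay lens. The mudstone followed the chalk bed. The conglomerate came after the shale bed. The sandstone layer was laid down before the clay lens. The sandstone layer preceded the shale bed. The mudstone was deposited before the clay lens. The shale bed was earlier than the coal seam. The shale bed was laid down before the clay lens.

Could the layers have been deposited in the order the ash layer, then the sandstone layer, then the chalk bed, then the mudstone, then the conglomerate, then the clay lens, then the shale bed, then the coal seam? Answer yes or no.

no

The constraints require the shale bed before the clay lens, but in the proposed sequence the clay lens appears ahead of the shale bed. That one violation is enough.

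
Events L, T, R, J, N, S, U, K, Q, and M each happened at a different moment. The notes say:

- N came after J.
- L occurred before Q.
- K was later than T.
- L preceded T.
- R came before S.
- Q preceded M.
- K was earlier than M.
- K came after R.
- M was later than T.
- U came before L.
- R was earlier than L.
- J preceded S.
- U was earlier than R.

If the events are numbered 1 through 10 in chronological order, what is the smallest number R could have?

2

U must come before R — 1 forced predecessor.
Nothing else is forced ahead of R, so its earliest slot is position 1 + 1 = 2.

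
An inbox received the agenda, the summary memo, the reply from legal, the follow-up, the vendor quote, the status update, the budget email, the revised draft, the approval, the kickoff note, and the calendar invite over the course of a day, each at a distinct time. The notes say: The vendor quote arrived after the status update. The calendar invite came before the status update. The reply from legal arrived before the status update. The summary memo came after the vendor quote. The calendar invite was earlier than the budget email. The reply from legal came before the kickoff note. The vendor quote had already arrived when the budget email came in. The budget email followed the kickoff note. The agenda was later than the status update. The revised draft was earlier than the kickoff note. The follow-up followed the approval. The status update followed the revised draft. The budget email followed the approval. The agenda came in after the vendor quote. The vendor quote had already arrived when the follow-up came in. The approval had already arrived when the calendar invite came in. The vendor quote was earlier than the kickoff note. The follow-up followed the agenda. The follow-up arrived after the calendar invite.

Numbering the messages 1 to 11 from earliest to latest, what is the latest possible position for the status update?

5

The status update must come before the agenda, the budget email, the follow-up, the kickoff note, the summary memo, and the vendor quote — 6 messages forced after it.
Everything else can be placed before the status update in some valid order, so the status update can sit as late as position 11 − 6 = 5.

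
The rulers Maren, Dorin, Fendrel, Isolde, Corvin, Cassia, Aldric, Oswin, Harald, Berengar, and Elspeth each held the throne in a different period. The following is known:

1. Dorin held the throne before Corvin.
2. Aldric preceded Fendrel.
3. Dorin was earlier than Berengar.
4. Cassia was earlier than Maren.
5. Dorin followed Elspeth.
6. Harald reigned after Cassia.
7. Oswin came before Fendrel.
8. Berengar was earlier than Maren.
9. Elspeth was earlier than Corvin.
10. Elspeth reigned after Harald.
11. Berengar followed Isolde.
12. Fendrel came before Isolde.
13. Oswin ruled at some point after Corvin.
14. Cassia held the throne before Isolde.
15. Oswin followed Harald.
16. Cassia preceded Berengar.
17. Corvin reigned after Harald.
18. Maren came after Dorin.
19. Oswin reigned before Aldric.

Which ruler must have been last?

Every other ruler has a chain of constraints placing them before Maren, so Maren is last.

Maren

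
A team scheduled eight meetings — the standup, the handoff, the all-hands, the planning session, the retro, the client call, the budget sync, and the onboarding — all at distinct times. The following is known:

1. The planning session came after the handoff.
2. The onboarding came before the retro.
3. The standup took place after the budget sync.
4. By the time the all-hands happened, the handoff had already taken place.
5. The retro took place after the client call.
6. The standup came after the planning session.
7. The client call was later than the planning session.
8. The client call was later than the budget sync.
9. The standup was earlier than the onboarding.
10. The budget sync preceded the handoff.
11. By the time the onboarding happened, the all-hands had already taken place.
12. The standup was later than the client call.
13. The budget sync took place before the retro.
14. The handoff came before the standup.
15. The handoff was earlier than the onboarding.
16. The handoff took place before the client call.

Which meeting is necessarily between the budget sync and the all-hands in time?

Tracing the constraints gives the budget sync → the handoff → the all-hands, so the handoff sits after the budget sync and before the all-hands.
No other meeting is forced both after the budget sync and before the all-hands.

the handoff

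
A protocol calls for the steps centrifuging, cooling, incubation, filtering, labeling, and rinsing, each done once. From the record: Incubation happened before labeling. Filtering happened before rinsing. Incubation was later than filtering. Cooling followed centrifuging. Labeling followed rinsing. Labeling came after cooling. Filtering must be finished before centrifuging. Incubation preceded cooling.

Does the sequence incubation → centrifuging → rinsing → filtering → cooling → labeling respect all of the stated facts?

The constraints require filtering before centrifuging, but in the proposed sequence centrifuging appears ahead of filtering. That one violation is enough.

no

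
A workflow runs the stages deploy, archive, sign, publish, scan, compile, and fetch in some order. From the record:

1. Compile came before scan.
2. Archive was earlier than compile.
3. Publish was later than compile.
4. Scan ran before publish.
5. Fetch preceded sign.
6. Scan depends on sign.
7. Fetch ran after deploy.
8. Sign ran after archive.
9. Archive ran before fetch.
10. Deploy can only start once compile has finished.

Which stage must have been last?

publish

Every other stage has a chain of constraints placing it before publish, so publish is last.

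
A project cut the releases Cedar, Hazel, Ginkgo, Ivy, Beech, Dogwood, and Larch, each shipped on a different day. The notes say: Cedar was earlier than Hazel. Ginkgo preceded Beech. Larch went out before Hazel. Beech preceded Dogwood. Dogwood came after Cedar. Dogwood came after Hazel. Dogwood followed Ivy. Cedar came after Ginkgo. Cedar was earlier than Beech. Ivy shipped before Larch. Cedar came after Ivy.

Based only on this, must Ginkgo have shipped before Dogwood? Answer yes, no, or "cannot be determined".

Chain the constraints: Ginkgo → Beech → Dogwood. Each link is directly stated, so Ginkgo comes before Dogwood.

yes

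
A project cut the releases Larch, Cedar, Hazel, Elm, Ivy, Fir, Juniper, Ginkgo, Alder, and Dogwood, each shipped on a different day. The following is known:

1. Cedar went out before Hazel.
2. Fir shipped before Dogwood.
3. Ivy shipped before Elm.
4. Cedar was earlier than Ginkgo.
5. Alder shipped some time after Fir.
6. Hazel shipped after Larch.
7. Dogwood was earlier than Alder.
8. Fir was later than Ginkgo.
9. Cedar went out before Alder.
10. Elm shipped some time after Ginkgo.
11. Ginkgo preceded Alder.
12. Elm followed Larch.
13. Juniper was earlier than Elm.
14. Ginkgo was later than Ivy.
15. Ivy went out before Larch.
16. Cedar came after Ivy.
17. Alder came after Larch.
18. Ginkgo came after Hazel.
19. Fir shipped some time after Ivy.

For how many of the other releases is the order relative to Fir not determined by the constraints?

2

Forced before Fir: Cedar, Ginkgo, Hazel, Ivy, and Larch; forced after Fir: Alder and Dogwood.
That leaves Elm and Juniper with no forced order relative to Fir — 2.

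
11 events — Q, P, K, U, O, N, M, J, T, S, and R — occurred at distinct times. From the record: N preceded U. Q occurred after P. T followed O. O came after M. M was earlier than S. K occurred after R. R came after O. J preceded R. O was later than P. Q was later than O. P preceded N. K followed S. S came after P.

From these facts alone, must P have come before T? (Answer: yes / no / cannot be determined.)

yes

Chain the constraints: P → O → T. Each link is directly stated, so P comes before T.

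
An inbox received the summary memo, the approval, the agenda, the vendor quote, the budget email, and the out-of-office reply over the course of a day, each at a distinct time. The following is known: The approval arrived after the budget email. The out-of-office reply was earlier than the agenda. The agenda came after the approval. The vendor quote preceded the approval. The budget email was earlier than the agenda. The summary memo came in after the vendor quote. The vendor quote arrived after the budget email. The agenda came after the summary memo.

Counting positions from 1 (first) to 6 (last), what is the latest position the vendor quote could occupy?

3

The vendor quote must come before the agenda, the approval, and the summary memo — 3 messages forced after it.
Everything else can be placed before the vendor quote in some valid order, so the vendor quote can sit as late as position 6 − 3 = 3.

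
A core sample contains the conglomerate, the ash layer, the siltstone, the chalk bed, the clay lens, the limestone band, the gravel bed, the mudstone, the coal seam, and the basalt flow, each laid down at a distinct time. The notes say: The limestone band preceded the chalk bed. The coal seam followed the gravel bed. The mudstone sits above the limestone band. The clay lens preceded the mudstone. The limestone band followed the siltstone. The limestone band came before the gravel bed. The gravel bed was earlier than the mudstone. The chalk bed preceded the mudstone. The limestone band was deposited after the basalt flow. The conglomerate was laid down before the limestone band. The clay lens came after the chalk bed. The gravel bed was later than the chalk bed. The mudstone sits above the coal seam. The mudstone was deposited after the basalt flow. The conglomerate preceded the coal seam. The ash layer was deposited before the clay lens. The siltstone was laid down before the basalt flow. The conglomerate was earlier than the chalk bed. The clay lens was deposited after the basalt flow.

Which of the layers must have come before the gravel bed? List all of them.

Directly stated before the gravel bed: the chalk bed and the limestone band.
The basalt flow reaches the gravel bed via the basalt flow → the limestone band → the gravel bed.
The conglomerate reaches the gravel bed via the conglomerate → the limestone band → the gravel bed.
The siltstone reaches the gravel bed via the siltstone → the limestone band → the gravel bed.

the basalt flow, the chalk bed, the conglomerate, the limestone band, the siltstone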